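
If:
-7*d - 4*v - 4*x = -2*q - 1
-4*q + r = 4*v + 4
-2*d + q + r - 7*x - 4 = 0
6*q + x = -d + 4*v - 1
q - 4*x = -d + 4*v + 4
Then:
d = 26/45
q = -17/45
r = 53/45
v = -59/180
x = -28/45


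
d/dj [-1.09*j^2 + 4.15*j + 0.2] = 4.15 - 2.18*j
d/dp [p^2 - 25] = 2*p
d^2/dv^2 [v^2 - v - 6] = 2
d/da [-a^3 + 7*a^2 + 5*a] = -3*a^2 + 14*a + 5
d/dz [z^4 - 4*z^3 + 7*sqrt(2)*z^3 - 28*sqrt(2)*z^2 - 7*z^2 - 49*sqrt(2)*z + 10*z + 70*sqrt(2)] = 4*z^3 - 12*z^2 + 21*sqrt(2)*z^2 - 56*sqrt(2)*z - 14*z - 49*sqrt(2) + 10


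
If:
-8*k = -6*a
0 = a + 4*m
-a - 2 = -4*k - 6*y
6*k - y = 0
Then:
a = 2/29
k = 3/58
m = -1/58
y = 9/29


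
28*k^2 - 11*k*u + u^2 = (-7*k + u)*(-4*k + u)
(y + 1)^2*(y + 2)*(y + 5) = y^4 + 9*y^3 + 25*y^2 + 27*y + 10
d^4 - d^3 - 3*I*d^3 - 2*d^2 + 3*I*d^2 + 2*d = d*(d - 1)*(d - 2*I)*(d - I)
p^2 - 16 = (p - 4)*(p + 4)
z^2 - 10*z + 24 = (z - 6)*(z - 4)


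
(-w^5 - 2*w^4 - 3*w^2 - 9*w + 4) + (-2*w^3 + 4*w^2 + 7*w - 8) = -w^5 - 2*w^4 - 2*w^3 + w^2 - 2*w - 4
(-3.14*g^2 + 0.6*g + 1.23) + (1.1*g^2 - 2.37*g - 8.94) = -2.04*g^2 - 1.77*g - 7.71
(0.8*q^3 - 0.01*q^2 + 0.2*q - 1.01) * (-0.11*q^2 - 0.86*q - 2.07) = -0.088*q^5 - 0.6869*q^4 - 1.6694*q^3 - 0.0402*q^2 + 0.4546*q + 2.0907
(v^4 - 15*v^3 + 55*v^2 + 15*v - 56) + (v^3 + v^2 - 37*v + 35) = v^4 - 14*v^3 + 56*v^2 - 22*v - 21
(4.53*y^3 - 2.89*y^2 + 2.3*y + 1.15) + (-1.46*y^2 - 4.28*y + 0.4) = 4.53*y^3 - 4.35*y^2 - 1.98*y + 1.55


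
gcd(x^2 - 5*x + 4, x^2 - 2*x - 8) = x - 4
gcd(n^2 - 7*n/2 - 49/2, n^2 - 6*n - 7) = n - 7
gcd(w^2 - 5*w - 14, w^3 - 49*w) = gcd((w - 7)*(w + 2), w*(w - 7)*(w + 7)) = w - 7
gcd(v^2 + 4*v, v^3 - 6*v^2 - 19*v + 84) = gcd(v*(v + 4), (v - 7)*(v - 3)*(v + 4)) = v + 4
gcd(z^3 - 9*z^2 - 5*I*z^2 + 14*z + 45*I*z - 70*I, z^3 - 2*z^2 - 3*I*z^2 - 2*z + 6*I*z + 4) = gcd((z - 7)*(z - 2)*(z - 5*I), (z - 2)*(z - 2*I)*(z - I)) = z - 2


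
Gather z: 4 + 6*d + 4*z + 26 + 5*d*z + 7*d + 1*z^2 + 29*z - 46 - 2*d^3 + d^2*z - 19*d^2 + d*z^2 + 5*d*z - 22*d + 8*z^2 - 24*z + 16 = -2*d^3 - 19*d^2 - 9*d + z^2*(d + 9) + z*(d^2 + 10*d + 9)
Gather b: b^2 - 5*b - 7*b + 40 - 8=b^2 - 12*b + 32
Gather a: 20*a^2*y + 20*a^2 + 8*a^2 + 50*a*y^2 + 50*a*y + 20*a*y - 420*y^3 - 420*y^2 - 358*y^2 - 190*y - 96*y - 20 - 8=a^2*(20*y + 28) + a*(50*y^2 + 70*y) - 420*y^3 - 778*y^2 - 286*y - 28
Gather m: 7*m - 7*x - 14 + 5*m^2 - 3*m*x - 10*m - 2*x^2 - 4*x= 5*m^2 + m*(-3*x - 3) - 2*x^2 - 11*x - 14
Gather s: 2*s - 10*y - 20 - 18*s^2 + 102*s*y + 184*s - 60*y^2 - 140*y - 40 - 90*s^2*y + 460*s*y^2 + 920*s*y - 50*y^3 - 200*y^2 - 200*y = s^2*(-90*y - 18) + s*(460*y^2 + 1022*y + 186) - 50*y^3 - 260*y^2 - 350*y - 60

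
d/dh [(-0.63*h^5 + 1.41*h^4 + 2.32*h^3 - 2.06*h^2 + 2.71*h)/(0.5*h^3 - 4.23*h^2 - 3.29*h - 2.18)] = (-0.63*h^7 + 8.6997*h^6 - 3.6378*h^5 - 15.8333*h^4 - 30.2708*h^3 + 3.0679*h^2 + 8.9816*h - 5.9078)/(0.25*h^6 - 4.23*h^5 + 14.6029*h^4 + 25.6534*h^3 + 29.2669*h^2 + 14.3444*h + 4.7524)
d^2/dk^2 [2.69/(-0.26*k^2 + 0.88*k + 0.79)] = (-0.363688*k^2 + 1.230944*k + 2.69*(0.52*k - 0.88)*(1.04*k - 1.76) + 1.105052)/(-0.26*k^2 + 0.88*k + 0.79)^3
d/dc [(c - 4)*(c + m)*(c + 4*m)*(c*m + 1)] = m*(c - 4)*(c + m)*(c + 4*m) + (c - 4)*(c + m)*(c*m + 1) + (c - 4)*(c + 4*m)*(c*m + 1) + (c + m)*(c + 4*m)*(c*m + 1)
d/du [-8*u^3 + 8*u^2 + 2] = 8*u*(2 - 3*u)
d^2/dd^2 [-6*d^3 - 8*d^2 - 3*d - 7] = -36*d - 16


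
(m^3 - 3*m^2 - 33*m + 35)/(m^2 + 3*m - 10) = (m^2 - 8*m + 7)/(m - 2)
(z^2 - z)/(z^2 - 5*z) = (z - 1)/(z - 5)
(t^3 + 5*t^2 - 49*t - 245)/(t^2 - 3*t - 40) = (t^2 - 49)/(t - 8)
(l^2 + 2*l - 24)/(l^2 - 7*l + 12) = (l + 6)/(l - 3)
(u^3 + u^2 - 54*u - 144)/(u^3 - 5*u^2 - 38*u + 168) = (u^2 - 5*u - 24)/(u^2 - 11*u + 28)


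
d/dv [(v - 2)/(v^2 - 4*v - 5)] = (v^2 - 4*v - 2*(v - 2)^2 - 5)/(-v^2 + 4*v + 5)^2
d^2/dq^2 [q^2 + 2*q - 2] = 2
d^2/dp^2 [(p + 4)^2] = 2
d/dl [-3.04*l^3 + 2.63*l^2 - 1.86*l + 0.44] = -9.12*l^2 + 5.26*l - 1.86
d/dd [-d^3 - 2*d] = -3*d^2 - 2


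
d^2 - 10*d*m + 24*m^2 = (d - 6*m)*(d - 4*m)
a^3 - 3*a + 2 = (a - 1)^2*(a + 2)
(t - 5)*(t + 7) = t^2 + 2*t - 35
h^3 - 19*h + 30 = (h - 3)*(h - 2)*(h + 5)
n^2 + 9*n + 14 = (n + 2)*(n + 7)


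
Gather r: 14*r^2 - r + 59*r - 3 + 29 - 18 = 14*r^2 + 58*r + 8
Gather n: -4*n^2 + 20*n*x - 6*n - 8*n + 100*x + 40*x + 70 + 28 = -4*n^2 + n*(20*x - 14) + 140*x + 98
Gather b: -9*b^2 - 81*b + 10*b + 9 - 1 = -9*b^2 - 71*b + 8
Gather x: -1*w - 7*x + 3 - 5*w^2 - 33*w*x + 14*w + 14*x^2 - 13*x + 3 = -5*w^2 + 13*w + 14*x^2 + x*(-33*w - 20) + 6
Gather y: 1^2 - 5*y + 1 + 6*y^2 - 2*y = 6*y^2 - 7*y + 2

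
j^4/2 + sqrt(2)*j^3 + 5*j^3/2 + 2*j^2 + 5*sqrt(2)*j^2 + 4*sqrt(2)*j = j*(j/2 + 1/2)*(j + 4)*(j + 2*sqrt(2))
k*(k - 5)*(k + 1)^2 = k^4 - 3*k^3 - 9*k^2 - 5*k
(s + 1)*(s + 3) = s^2 + 4*s + 3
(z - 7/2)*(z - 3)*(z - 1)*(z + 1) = z^4 - 13*z^3/2 + 19*z^2/2 + 13*z/2 - 21/2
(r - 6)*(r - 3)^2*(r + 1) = r^4 - 11*r^3 + 33*r^2 - 9*r - 54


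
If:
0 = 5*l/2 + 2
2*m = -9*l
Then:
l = -4/5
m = 18/5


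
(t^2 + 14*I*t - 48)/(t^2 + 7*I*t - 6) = (t + 8*I)/(t + I)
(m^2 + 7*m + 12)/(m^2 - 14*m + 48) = (m^2 + 7*m + 12)/(m^2 - 14*m + 48)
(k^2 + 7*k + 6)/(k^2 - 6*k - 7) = (k + 6)/(k - 7)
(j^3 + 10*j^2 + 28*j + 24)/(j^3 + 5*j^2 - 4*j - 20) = (j^2 + 8*j + 12)/(j^2 + 3*j - 10)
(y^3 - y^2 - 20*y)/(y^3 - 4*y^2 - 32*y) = (y - 5)/(y - 8)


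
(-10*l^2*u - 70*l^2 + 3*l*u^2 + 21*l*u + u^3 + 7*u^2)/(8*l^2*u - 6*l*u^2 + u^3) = (5*l*u + 35*l + u^2 + 7*u)/(u*(-4*l + u))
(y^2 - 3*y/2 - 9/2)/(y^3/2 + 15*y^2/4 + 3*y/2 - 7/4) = 2*(2*y^2 - 3*y - 9)/(2*y^3 + 15*y^2 + 6*y - 7)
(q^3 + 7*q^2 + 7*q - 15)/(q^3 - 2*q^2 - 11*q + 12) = (q + 5)/(q - 4)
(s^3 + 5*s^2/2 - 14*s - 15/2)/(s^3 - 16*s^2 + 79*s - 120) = (2*s^2 + 11*s + 5)/(2*(s^2 - 13*s + 40))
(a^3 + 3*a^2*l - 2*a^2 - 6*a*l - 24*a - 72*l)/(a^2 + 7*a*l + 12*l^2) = (a^2 - 2*a - 24)/(a + 4*l)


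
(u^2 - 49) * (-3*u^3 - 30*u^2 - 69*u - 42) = -3*u^5 - 30*u^4 + 78*u^3 + 1428*u^2 + 3381*u + 2058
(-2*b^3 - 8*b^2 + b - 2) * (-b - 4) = 2*b^4 + 16*b^3 + 31*b^2 - 2*b + 8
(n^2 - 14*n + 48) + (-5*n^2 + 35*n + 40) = -4*n^2 + 21*n + 88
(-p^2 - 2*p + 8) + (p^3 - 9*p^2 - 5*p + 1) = p^3 - 10*p^2 - 7*p + 9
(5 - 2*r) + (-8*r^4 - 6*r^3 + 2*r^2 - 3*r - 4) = -8*r^4 - 6*r^3 + 2*r^2 - 5*r + 1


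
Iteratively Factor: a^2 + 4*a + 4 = (a + 2)*(a + 2)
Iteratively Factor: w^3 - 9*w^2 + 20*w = (w - 5)*(w^2 - 4*w) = w*(w - 5)*(w - 4)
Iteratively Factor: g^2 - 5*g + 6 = (g - 3)*(g - 2)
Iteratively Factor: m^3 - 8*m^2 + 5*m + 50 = (m - 5)*(m^2 - 3*m - 10) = (m - 5)*(m + 2)*(m - 5)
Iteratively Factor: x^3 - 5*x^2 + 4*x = (x - 4)*(x^2 - x) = (x - 4)*(x - 1)*(x)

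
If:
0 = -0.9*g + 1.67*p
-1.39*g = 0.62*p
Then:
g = 0.00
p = 0.00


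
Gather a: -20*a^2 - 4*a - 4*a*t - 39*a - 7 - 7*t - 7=-20*a^2 + a*(-4*t - 43) - 7*t - 14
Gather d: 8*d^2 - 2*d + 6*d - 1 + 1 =8*d^2 + 4*d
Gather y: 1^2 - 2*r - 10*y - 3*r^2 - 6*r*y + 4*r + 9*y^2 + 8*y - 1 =-3*r^2 + 2*r + 9*y^2 + y*(-6*r - 2)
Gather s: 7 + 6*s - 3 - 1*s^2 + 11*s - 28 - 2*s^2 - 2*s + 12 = -3*s^2 + 15*s - 12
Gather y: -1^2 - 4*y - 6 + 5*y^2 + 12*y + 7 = 5*y^2 + 8*y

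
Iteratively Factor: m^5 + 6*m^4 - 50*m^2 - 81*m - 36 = (m + 1)*(m^4 + 5*m^3 - 5*m^2 - 45*m - 36) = (m + 1)^2*(m^3 + 4*m^2 - 9*m - 36) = (m + 1)^2*(m + 3)*(m^2 + m - 12) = (m + 1)^2*(m + 3)*(m + 4)*(m - 3)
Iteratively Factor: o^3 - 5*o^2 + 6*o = (o - 2)*(o^2 - 3*o) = o*(o - 2)*(o - 3)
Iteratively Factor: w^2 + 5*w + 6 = (w + 3)*(w + 2)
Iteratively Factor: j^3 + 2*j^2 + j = (j + 1)*(j^2 + j) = (j + 1)^2*(j)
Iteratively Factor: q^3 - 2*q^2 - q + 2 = (q - 2)*(q^2 - 1) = (q - 2)*(q + 1)*(q - 1)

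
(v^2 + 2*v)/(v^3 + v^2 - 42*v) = (v + 2)/(v^2 + v - 42)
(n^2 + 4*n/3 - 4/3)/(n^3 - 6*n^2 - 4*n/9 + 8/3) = 3*(n + 2)/(3*n^2 - 16*n - 12)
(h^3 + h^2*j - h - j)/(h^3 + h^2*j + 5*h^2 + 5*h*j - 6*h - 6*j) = (h + 1)/(h + 6)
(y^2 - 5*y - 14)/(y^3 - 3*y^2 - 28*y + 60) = (y^2 - 5*y - 14)/(y^3 - 3*y^2 - 28*y + 60)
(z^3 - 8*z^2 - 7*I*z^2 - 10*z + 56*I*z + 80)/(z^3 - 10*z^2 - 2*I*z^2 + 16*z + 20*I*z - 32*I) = (z - 5*I)/(z - 2)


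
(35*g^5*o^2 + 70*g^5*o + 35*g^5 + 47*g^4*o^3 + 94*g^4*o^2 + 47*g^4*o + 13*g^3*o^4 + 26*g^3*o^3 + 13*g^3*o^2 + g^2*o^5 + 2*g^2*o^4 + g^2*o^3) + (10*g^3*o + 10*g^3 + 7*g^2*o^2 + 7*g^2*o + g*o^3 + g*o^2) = 35*g^5*o^2 + 70*g^5*o + 35*g^5 + 47*g^4*o^3 + 94*g^4*o^2 + 47*g^4*o + 13*g^3*o^4 + 26*g^3*o^3 + 13*g^3*o^2 + 10*g^3*o + 10*g^3 + g^2*o^5 + 2*g^2*o^4 + g^2*o^3 + 7*g^2*o^2 + 7*g^2*o + g*o^3 + g*o^2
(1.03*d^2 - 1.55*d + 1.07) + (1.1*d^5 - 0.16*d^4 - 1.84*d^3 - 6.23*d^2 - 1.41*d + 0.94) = 1.1*d^5 - 0.16*d^4 - 1.84*d^3 - 5.2*d^2 - 2.96*d + 2.01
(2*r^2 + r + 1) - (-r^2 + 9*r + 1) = 3*r^2 - 8*r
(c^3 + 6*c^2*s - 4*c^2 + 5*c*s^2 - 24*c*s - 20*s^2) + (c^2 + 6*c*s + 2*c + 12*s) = c^3 + 6*c^2*s - 3*c^2 + 5*c*s^2 - 18*c*s + 2*c - 20*s^2 + 12*s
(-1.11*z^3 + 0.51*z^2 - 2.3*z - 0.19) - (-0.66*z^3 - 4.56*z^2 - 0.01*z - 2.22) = -0.45*z^3 + 5.07*z^2 - 2.29*z + 2.03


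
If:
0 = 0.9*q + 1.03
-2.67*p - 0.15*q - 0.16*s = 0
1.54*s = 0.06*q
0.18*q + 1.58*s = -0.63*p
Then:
No Solution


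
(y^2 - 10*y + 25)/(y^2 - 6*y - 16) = (-y^2 + 10*y - 25)/(-y^2 + 6*y + 16)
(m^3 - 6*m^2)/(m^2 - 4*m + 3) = m^2*(m - 6)/(m^2 - 4*m + 3)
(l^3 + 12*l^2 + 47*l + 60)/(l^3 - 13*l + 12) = (l^2 + 8*l + 15)/(l^2 - 4*l + 3)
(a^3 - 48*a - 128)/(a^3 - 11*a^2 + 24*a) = (a^2 + 8*a + 16)/(a*(a - 3))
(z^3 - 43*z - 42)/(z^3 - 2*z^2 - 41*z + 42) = (z + 1)/(z - 1)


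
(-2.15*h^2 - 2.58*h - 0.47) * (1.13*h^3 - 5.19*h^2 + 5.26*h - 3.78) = -2.4295*h^5 + 8.2431*h^4 + 1.5501*h^3 - 3.0045*h^2 + 7.2802*h + 1.7766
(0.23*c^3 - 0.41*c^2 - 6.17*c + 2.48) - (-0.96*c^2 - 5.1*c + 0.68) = 0.23*c^3 + 0.55*c^2 - 1.07*c + 1.8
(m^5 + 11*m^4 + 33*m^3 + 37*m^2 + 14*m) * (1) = m^5 + 11*m^4 + 33*m^3 + 37*m^2 + 14*m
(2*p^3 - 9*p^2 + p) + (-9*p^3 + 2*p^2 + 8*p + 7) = -7*p^3 - 7*p^2 + 9*p + 7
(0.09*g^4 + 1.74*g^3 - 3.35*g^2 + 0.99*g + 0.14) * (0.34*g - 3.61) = 0.0306*g^5 + 0.2667*g^4 - 7.4204*g^3 + 12.4301*g^2 - 3.5263*g - 0.5054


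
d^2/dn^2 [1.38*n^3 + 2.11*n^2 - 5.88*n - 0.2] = 8.28*n + 4.22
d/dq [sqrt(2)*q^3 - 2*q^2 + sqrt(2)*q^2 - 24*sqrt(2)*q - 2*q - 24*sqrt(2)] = 3*sqrt(2)*q^2 - 4*q + 2*sqrt(2)*q - 24*sqrt(2) - 2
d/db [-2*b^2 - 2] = -4*b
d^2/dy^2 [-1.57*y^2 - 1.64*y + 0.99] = -3.14000000000000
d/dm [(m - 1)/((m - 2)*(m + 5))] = (-m^2 + 2*m - 7)/(m^4 + 6*m^3 - 11*m^2 - 60*m + 100)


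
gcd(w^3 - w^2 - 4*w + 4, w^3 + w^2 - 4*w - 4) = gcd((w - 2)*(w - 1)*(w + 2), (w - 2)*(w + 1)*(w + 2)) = w^2 - 4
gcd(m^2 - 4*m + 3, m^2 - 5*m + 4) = m - 1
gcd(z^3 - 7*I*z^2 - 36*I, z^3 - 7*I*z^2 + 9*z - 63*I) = z - 3*I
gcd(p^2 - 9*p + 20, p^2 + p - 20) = p - 4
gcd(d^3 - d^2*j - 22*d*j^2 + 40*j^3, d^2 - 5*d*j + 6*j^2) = d - 2*j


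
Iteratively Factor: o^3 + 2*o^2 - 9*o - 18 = (o + 2)*(o^2 - 9) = (o - 3)*(o + 2)*(o + 3)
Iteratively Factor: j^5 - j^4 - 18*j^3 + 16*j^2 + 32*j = (j - 4)*(j^4 + 3*j^3 - 6*j^2 - 8*j) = j*(j - 4)*(j^3 + 3*j^2 - 6*j - 8) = j*(j - 4)*(j + 1)*(j^2 + 2*j - 8) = j*(j - 4)*(j + 1)*(j + 4)*(j - 2)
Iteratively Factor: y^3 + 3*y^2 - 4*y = (y + 4)*(y^2 - y) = y*(y + 4)*(y - 1)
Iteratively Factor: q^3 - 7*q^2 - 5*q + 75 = (q - 5)*(q^2 - 2*q - 15) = (q - 5)^2*(q + 3)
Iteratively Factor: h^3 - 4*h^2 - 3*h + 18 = (h - 3)*(h^2 - h - 6) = (h - 3)^2*(h + 2)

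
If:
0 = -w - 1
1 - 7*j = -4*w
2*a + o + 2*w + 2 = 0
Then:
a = -o/2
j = -3/7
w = -1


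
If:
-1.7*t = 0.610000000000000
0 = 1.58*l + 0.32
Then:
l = -0.20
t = -0.36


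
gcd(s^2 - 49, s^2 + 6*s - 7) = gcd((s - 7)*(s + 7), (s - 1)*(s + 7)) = s + 7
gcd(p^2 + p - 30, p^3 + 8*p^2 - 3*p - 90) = p + 6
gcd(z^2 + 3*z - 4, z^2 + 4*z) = z + 4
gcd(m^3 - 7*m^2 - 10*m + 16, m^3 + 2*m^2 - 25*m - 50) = m + 2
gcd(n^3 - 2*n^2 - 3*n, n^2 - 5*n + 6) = n - 3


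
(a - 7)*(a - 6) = a^2 - 13*a + 42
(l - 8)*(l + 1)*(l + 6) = l^3 - l^2 - 50*l - 48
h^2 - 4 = (h - 2)*(h + 2)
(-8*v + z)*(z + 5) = -8*v*z - 40*v + z^2 + 5*z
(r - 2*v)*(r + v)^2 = r^3 - 3*r*v^2 - 2*v^3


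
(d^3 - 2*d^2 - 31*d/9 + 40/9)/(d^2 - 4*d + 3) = (d^2 - d - 40/9)/(d - 3)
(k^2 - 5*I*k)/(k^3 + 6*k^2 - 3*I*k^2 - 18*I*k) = (k - 5*I)/(k^2 + 3*k*(2 - I) - 18*I)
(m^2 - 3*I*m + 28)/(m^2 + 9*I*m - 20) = (m - 7*I)/(m + 5*I)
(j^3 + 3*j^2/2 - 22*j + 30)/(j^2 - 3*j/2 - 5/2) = (j^2 + 4*j - 12)/(j + 1)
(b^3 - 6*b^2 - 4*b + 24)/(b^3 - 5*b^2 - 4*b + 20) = (b - 6)/(b - 5)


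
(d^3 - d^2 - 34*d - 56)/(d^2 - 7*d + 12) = (d^3 - d^2 - 34*d - 56)/(d^2 - 7*d + 12)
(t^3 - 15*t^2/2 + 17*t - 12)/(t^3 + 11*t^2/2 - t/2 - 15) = (t^2 - 6*t + 8)/(t^2 + 7*t + 10)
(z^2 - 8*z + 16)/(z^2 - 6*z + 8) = (z - 4)/(z - 2)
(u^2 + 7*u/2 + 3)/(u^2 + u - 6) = (u^2 + 7*u/2 + 3)/(u^2 + u - 6)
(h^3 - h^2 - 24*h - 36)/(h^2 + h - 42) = (h^2 + 5*h + 6)/(h + 7)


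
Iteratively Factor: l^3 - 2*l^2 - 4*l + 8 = (l - 2)*(l^2 - 4) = (l - 2)^2*(l + 2)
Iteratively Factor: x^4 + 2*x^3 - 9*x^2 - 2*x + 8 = (x - 1)*(x^3 + 3*x^2 - 6*x - 8) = (x - 2)*(x - 1)*(x^2 + 5*x + 4) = (x - 2)*(x - 1)*(x + 1)*(x + 4)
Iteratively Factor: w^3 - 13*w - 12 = (w + 1)*(w^2 - w - 12) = (w - 4)*(w + 1)*(w + 3)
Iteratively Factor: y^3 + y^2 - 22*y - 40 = (y + 4)*(y^2 - 3*y - 10) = (y + 2)*(y + 4)*(y - 5)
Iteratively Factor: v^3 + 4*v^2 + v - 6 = (v + 3)*(v^2 + v - 2) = (v + 2)*(v + 3)*(v - 1)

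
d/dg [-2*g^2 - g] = -4*g - 1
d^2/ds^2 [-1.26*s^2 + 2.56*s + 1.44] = -2.52000000000000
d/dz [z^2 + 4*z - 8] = 2*z + 4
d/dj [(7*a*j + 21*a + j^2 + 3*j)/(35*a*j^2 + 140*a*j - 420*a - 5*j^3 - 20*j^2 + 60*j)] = ((7*a + 2*j + 3)*(7*a*j^2 + 28*a*j - 84*a - j^3 - 4*j^2 + 12*j) - (7*a*j + 21*a + j^2 + 3*j)*(14*a*j + 28*a - 3*j^2 - 8*j + 12))/(5*(7*a*j^2 + 28*a*j - 84*a - j^3 - 4*j^2 + 12*j)^2)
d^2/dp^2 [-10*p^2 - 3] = -20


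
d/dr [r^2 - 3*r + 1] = 2*r - 3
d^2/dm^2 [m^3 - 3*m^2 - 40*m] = 6*m - 6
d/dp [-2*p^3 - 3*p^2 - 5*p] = -6*p^2 - 6*p - 5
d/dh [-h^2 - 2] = -2*h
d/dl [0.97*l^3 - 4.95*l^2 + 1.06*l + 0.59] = 2.91*l^2 - 9.9*l + 1.06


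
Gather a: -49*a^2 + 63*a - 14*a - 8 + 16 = -49*a^2 + 49*a + 8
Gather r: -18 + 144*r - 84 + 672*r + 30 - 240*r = 576*r - 72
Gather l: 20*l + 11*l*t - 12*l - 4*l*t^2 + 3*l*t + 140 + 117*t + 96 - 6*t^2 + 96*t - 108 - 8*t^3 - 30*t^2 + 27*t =l*(-4*t^2 + 14*t + 8) - 8*t^3 - 36*t^2 + 240*t + 128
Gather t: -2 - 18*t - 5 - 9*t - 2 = -27*t - 9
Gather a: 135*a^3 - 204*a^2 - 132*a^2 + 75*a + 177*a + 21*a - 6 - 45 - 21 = 135*a^3 - 336*a^2 + 273*a - 72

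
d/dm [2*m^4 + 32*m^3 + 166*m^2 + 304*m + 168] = 8*m^3 + 96*m^2 + 332*m + 304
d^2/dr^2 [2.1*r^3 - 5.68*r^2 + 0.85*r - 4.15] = 12.6*r - 11.36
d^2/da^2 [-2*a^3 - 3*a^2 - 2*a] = -12*a - 6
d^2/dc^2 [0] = 0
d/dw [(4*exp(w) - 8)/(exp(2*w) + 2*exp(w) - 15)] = 4*(-2*(exp(w) - 2)*(exp(w) + 1) + exp(2*w) + 2*exp(w) - 15)*exp(w)/(exp(2*w) + 2*exp(w) - 15)^2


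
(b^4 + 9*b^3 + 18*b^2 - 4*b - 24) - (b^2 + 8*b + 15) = b^4 + 9*b^3 + 17*b^2 - 12*b - 39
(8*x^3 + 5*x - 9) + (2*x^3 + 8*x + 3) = 10*x^3 + 13*x - 6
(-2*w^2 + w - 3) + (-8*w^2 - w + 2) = -10*w^2 - 1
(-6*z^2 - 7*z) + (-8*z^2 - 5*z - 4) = -14*z^2 - 12*z - 4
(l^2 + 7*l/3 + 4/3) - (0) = l^2 + 7*l/3 + 4/3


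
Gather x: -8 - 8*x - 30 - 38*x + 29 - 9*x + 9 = -55*x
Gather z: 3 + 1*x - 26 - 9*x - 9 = -8*x - 32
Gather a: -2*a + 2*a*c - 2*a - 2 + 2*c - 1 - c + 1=a*(2*c - 4) + c - 2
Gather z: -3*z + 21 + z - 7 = 14 - 2*z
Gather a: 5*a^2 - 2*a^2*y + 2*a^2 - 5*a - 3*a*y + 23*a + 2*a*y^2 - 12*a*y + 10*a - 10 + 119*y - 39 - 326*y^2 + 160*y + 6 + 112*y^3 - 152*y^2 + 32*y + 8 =a^2*(7 - 2*y) + a*(2*y^2 - 15*y + 28) + 112*y^3 - 478*y^2 + 311*y - 35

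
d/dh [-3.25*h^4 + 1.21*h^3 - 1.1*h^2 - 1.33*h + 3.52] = -13.0*h^3 + 3.63*h^2 - 2.2*h - 1.33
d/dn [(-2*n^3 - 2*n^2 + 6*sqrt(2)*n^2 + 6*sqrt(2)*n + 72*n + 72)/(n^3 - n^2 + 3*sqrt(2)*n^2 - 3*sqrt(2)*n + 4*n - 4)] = 4*(-3*sqrt(2)*n^4 + n^4 - 40*n^3 - 45*sqrt(2)*n^2 - 50*n^2 - 120*sqrt(2)*n + 40*n - 144 + 48*sqrt(2))/(n^6 - 2*n^5 + 6*sqrt(2)*n^5 - 12*sqrt(2)*n^4 + 27*n^4 - 52*n^3 + 30*sqrt(2)*n^3 - 48*sqrt(2)*n^2 + 42*n^2 - 32*n + 24*sqrt(2)*n + 16)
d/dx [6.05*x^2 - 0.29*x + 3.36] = 12.1*x - 0.29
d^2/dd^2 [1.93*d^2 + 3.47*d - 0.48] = 3.86000000000000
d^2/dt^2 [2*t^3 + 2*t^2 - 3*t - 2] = 12*t + 4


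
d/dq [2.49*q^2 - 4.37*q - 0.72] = 4.98*q - 4.37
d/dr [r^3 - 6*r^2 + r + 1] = 3*r^2 - 12*r + 1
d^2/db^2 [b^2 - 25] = 2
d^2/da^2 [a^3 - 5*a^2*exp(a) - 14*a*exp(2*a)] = -5*a^2*exp(a) - 56*a*exp(2*a) - 20*a*exp(a) + 6*a - 56*exp(2*a) - 10*exp(a)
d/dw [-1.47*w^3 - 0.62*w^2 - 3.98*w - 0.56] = -4.41*w^2 - 1.24*w - 3.98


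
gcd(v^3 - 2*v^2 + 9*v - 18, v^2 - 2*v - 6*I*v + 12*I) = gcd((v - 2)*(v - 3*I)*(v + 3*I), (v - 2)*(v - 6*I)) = v - 2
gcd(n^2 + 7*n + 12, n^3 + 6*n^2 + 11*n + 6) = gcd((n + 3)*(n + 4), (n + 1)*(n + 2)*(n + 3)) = n + 3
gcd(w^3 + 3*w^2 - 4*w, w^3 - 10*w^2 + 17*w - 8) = w - 1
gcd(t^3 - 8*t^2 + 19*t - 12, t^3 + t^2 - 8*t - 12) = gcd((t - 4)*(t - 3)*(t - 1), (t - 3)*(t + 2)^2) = t - 3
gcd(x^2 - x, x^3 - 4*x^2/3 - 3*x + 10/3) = x - 1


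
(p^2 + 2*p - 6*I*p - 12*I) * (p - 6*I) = p^3 + 2*p^2 - 12*I*p^2 - 36*p - 24*I*p - 72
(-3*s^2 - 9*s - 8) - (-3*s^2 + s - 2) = -10*s - 6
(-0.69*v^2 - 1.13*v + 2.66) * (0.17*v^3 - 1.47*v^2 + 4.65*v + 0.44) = -0.1173*v^5 + 0.8222*v^4 - 1.0952*v^3 - 9.4683*v^2 + 11.8718*v + 1.1704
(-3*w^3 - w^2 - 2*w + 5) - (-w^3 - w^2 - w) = -2*w^3 - w + 5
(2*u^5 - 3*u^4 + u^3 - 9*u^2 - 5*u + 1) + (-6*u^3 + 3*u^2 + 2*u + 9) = 2*u^5 - 3*u^4 - 5*u^3 - 6*u^2 - 3*u + 10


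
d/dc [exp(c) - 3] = exp(c)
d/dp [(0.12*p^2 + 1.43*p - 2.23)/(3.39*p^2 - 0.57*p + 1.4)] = (-4.9161*p^2 + 15.4554*p + 0.7309)/(11.4921*p^4 - 3.8646*p^3 + 9.8169*p^2 - 1.596*p + 1.96)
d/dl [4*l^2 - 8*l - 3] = 8*l - 8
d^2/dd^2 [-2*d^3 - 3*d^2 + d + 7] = -12*d - 6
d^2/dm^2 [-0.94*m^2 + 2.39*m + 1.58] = -1.88000000000000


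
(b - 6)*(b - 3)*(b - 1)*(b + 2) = b^4 - 8*b^3 + 7*b^2 + 36*b - 36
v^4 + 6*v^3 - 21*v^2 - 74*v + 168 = (v - 3)*(v - 2)*(v + 4)*(v + 7)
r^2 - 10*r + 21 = (r - 7)*(r - 3)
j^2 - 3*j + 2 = (j - 2)*(j - 1)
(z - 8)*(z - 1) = z^2 - 9*z + 8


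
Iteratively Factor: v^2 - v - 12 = (v - 4)*(v + 3)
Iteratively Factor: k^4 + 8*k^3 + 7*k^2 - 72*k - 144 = (k + 4)*(k^3 + 4*k^2 - 9*k - 36) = (k - 3)*(k + 4)*(k^2 + 7*k + 12) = (k - 3)*(k + 3)*(k + 4)*(k + 4)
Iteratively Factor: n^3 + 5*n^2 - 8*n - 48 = (n - 3)*(n^2 + 8*n + 16) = (n - 3)*(n + 4)*(n + 4)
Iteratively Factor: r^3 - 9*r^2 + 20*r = (r - 4)*(r^2 - 5*r) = (r - 5)*(r - 4)*(r)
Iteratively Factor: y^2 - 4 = (y - 2)*(y + 2)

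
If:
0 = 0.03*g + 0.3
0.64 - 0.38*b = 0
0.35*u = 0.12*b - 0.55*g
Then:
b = 1.68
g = -10.00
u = 16.29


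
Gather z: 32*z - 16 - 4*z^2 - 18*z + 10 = -4*z^2 + 14*z - 6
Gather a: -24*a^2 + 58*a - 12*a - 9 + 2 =-24*a^2 + 46*a - 7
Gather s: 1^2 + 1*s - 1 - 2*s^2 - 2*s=-2*s^2 - s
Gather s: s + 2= s + 2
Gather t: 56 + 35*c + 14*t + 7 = 35*c + 14*t + 63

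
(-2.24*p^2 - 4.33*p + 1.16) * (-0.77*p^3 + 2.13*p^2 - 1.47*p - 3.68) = 1.7248*p^5 - 1.4371*p^4 - 6.8233*p^3 + 17.0791*p^2 + 14.2292*p - 4.2688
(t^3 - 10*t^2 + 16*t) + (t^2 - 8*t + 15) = t^3 - 9*t^2 + 8*t + 15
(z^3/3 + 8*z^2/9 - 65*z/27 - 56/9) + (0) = z^3/3 + 8*z^2/9 - 65*z/27 - 56/9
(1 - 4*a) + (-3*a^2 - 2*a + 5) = -3*a^2 - 6*a + 6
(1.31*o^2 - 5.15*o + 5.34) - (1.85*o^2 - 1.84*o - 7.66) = -0.54*o^2 - 3.31*o + 13.0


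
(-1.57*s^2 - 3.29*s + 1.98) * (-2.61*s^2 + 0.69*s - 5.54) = 4.0977*s^4 + 7.5036*s^3 + 1.2599*s^2 + 19.5928*s - 10.9692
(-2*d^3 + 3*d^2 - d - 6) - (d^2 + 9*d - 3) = -2*d^3 + 2*d^2 - 10*d - 3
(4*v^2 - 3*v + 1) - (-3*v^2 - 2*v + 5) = 7*v^2 - v - 4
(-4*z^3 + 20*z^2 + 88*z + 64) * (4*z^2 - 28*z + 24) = -16*z^5 + 192*z^4 - 304*z^3 - 1728*z^2 + 320*z + 1536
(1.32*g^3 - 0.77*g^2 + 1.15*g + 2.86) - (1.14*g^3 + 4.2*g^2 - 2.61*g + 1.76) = 0.18*g^3 - 4.97*g^2 + 3.76*g + 1.1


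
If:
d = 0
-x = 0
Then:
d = 0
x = 0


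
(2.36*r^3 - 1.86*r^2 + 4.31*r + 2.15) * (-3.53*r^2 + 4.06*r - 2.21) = -8.3308*r^5 + 16.1474*r^4 - 27.9815*r^3 + 14.0197*r^2 - 0.796099999999999*r - 4.7515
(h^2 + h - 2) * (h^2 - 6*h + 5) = h^4 - 5*h^3 - 3*h^2 + 17*h - 10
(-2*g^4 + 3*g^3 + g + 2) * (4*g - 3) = -8*g^5 + 18*g^4 - 9*g^3 + 4*g^2 + 5*g - 6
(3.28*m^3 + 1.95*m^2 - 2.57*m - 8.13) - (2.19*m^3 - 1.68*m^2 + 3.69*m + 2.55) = 1.09*m^3 + 3.63*m^2 - 6.26*m - 10.68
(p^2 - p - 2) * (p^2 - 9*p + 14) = p^4 - 10*p^3 + 21*p^2 + 4*p - 28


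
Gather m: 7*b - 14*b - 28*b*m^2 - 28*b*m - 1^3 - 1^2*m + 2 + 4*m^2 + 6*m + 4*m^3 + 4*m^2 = -7*b + 4*m^3 + m^2*(8 - 28*b) + m*(5 - 28*b) + 1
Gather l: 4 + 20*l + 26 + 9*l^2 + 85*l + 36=9*l^2 + 105*l + 66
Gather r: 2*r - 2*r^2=-2*r^2 + 2*r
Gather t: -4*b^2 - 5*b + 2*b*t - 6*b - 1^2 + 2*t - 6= -4*b^2 - 11*b + t*(2*b + 2) - 7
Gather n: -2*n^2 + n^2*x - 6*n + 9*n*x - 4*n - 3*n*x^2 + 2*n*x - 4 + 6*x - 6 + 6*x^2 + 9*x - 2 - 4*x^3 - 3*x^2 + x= n^2*(x - 2) + n*(-3*x^2 + 11*x - 10) - 4*x^3 + 3*x^2 + 16*x - 12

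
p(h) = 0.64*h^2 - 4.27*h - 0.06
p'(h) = 1.28*h - 4.27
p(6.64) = -0.20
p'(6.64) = 4.23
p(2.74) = -6.95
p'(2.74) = -0.76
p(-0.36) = 1.56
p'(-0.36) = -4.73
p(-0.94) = 4.52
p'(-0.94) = -5.47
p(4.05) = -6.86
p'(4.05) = 0.91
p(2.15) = -6.28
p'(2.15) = -1.52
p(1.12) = -4.04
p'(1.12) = -2.84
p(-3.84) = 25.77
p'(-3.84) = -9.19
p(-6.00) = 48.60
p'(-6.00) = -11.95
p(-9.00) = 90.21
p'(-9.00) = -15.79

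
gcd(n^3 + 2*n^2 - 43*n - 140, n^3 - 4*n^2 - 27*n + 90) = n + 5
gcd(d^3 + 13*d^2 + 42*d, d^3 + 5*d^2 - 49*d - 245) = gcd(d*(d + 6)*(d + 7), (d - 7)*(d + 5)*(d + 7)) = d + 7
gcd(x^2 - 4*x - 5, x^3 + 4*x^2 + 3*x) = x + 1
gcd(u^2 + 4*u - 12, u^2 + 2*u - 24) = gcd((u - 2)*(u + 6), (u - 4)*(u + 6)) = u + 6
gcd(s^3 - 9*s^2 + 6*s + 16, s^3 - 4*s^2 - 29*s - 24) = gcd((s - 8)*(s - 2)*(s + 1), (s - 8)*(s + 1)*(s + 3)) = s^2 - 7*s - 8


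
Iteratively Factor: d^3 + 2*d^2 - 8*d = (d + 4)*(d^2 - 2*d) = (d - 2)*(d + 4)*(d)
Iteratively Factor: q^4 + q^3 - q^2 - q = (q - 1)*(q^3 + 2*q^2 + q) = (q - 1)*(q + 1)*(q^2 + q) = q*(q - 1)*(q + 1)*(q + 1)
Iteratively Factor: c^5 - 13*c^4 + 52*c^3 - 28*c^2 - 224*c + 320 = (c - 4)*(c^4 - 9*c^3 + 16*c^2 + 36*c - 80) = (c - 4)^2*(c^3 - 5*c^2 - 4*c + 20) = (c - 5)*(c - 4)^2*(c^2 - 4) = (c - 5)*(c - 4)^2*(c + 2)*(c - 2)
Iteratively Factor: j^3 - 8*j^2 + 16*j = (j - 4)*(j^2 - 4*j) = j*(j - 4)*(j - 4)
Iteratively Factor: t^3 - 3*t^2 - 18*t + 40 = (t - 5)*(t^2 + 2*t - 8) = (t - 5)*(t - 2)*(t + 4)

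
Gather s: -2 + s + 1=s - 1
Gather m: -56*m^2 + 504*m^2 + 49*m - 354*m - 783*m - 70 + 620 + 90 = 448*m^2 - 1088*m + 640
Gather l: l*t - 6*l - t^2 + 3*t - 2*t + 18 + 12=l*(t - 6) - t^2 + t + 30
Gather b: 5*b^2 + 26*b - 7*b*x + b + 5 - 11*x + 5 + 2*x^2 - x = 5*b^2 + b*(27 - 7*x) + 2*x^2 - 12*x + 10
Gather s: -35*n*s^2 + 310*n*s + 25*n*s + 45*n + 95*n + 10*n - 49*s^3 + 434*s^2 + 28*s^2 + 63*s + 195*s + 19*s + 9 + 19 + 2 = 150*n - 49*s^3 + s^2*(462 - 35*n) + s*(335*n + 277) + 30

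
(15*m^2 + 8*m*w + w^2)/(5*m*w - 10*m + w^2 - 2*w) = (3*m + w)/(w - 2)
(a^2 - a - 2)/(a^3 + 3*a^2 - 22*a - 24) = (a - 2)/(a^2 + 2*a - 24)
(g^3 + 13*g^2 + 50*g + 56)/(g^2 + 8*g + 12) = (g^2 + 11*g + 28)/(g + 6)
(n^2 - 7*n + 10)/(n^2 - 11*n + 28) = (n^2 - 7*n + 10)/(n^2 - 11*n + 28)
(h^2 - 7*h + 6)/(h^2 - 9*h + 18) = (h - 1)/(h - 3)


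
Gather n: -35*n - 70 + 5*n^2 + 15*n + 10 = 5*n^2 - 20*n - 60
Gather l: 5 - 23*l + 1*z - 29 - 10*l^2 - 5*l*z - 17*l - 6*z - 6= -10*l^2 + l*(-5*z - 40) - 5*z - 30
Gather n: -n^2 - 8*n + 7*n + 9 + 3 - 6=-n^2 - n + 6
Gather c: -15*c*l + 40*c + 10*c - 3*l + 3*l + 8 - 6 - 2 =c*(50 - 15*l)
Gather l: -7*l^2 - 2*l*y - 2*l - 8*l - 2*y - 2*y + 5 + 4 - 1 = -7*l^2 + l*(-2*y - 10) - 4*y + 8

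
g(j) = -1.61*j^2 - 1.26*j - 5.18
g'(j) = -3.22*j - 1.26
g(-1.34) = -6.38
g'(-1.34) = 3.05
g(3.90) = -34.58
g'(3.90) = -13.82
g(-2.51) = -12.16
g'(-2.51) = 6.82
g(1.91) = -13.46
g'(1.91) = -7.41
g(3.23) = -26.05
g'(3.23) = -11.66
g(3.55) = -29.94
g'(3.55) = -12.69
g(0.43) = -6.02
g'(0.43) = -2.64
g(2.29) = -16.51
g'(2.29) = -8.63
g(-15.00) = -348.53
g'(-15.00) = 47.04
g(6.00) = -70.70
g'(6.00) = -20.58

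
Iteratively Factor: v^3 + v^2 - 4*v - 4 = (v + 2)*(v^2 - v - 2) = (v - 2)*(v + 2)*(v + 1)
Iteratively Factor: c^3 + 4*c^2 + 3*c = (c + 3)*(c^2 + c) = c*(c + 3)*(c + 1)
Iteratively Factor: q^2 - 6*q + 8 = (q - 4)*(q - 2)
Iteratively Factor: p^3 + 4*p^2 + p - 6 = (p + 3)*(p^2 + p - 2) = (p + 2)*(p + 3)*(p - 1)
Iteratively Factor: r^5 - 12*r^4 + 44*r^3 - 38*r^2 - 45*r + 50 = (r - 2)*(r^4 - 10*r^3 + 24*r^2 + 10*r - 25) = (r - 2)*(r - 1)*(r^3 - 9*r^2 + 15*r + 25) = (r - 2)*(r - 1)*(r + 1)*(r^2 - 10*r + 25) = (r - 5)*(r - 2)*(r - 1)*(r + 1)*(r - 5)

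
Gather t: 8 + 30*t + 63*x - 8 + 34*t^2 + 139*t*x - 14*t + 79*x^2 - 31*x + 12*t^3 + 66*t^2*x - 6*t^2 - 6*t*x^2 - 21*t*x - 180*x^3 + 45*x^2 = 12*t^3 + t^2*(66*x + 28) + t*(-6*x^2 + 118*x + 16) - 180*x^3 + 124*x^2 + 32*x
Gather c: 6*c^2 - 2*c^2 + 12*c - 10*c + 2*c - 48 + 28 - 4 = 4*c^2 + 4*c - 24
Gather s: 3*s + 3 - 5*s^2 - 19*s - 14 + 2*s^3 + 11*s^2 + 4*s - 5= 2*s^3 + 6*s^2 - 12*s - 16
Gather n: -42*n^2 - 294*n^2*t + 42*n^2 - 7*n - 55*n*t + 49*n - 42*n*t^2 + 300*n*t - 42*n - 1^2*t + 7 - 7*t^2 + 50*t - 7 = -294*n^2*t + n*(-42*t^2 + 245*t) - 7*t^2 + 49*t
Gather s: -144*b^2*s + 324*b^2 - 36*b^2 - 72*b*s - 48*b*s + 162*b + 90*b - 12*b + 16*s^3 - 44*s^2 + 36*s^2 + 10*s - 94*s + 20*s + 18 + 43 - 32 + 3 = 288*b^2 + 240*b + 16*s^3 - 8*s^2 + s*(-144*b^2 - 120*b - 64) + 32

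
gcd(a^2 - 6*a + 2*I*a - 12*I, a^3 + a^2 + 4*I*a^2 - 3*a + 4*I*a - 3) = 1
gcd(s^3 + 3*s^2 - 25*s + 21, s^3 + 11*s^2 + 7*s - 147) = s^2 + 4*s - 21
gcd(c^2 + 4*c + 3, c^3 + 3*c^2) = c + 3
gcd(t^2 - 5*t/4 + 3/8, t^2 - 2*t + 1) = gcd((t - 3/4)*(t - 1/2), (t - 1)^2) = 1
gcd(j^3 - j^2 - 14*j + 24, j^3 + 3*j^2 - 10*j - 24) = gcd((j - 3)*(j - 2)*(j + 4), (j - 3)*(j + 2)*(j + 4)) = j^2 + j - 12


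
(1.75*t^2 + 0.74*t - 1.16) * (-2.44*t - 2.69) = -4.27*t^3 - 6.5131*t^2 + 0.8398*t + 3.1204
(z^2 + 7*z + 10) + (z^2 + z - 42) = 2*z^2 + 8*z - 32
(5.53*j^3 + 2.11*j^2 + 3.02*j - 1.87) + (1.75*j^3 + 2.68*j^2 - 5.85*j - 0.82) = 7.28*j^3 + 4.79*j^2 - 2.83*j - 2.69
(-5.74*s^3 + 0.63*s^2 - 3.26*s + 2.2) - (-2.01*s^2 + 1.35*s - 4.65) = -5.74*s^3 + 2.64*s^2 - 4.61*s + 6.85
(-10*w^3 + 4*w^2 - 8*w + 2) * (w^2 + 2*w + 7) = -10*w^5 - 16*w^4 - 70*w^3 + 14*w^2 - 52*w + 14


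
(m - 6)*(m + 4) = m^2 - 2*m - 24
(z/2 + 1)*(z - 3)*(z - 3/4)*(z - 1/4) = z^4/2 - z^3 - 77*z^2/32 + 93*z/32 - 9/16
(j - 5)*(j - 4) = j^2 - 9*j + 20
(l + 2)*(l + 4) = l^2 + 6*l + 8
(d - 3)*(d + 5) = d^2 + 2*d - 15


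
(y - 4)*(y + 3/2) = y^2 - 5*y/2 - 6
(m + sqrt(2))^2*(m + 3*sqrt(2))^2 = m^4 + 8*sqrt(2)*m^3 + 44*m^2 + 48*sqrt(2)*m + 36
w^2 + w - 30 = (w - 5)*(w + 6)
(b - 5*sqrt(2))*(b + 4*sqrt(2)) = b^2 - sqrt(2)*b - 40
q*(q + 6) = q^2 + 6*q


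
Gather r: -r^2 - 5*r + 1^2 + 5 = -r^2 - 5*r + 6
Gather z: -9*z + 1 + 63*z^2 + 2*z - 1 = 63*z^2 - 7*z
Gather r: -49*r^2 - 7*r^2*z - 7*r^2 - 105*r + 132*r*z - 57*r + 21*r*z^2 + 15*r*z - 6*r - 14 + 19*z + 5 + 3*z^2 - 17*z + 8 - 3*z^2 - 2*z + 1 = r^2*(-7*z - 56) + r*(21*z^2 + 147*z - 168)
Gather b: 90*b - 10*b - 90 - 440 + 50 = 80*b - 480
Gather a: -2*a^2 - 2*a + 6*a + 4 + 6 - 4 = -2*a^2 + 4*a + 6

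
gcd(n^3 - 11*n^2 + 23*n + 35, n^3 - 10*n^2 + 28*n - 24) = 1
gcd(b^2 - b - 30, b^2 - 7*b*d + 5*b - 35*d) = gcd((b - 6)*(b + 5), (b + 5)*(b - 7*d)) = b + 5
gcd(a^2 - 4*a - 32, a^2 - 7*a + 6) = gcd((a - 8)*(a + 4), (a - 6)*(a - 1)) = 1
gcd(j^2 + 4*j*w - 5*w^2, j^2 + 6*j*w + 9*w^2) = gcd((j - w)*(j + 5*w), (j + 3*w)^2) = 1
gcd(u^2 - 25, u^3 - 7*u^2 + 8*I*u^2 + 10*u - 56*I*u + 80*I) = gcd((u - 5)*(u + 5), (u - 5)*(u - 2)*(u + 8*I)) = u - 5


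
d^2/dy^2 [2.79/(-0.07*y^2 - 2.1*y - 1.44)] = (0.027342*y^2 + 0.82026*y - 2.79*(0.14*y + 2.1)*(0.28*y + 4.2) + 0.562464)/(0.07*y^2 + 2.1*y + 1.44)^3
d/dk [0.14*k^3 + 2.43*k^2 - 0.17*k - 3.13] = 0.42*k^2 + 4.86*k - 0.17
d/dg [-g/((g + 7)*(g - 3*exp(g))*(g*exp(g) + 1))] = (g*(g + 1)*(g + 7)*(g - 3*exp(g))*exp(g) - g*(g + 7)*(g*exp(g) + 1)*(3*exp(g) - 1) + g*(g - 3*exp(g))*(g*exp(g) + 1) - (g + 7)*(g - 3*exp(g))*(g*exp(g) + 1))/((g + 7)^2*(g - 3*exp(g))^2*(g*exp(g) + 1)^2)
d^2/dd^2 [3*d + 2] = 0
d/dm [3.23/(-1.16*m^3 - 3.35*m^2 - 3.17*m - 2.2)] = (11.2404*m^2 + 21.641*m + 10.2391)/(1.16*m^3 + 3.35*m^2 + 3.17*m + 2.2)^2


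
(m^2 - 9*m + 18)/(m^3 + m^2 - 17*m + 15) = (m - 6)/(m^2 + 4*m - 5)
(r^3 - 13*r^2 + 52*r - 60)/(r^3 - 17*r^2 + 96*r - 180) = (r - 2)/(r - 6)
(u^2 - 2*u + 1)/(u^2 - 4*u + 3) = (u - 1)/(u - 3)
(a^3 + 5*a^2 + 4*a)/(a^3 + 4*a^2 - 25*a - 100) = a*(a + 1)/(a^2 - 25)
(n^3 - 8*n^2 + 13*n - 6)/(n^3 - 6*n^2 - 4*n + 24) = (n^2 - 2*n + 1)/(n^2 - 4)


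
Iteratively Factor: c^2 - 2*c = (c - 2)*(c)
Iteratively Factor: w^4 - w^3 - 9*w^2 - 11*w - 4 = (w + 1)*(w^3 - 2*w^2 - 7*w - 4) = (w - 4)*(w + 1)*(w^2 + 2*w + 1) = (w - 4)*(w + 1)^2*(w + 1)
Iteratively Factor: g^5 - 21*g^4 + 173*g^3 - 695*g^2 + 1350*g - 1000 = (g - 5)*(g^4 - 16*g^3 + 93*g^2 - 230*g + 200) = (g - 5)^2*(g^3 - 11*g^2 + 38*g - 40) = (g - 5)^2*(g - 2)*(g^2 - 9*g + 20) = (g - 5)^2*(g - 4)*(g - 2)*(g - 5)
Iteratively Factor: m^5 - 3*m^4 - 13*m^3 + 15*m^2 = (m + 3)*(m^4 - 6*m^3 + 5*m^2) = (m - 1)*(m + 3)*(m^3 - 5*m^2) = (m - 5)*(m - 1)*(m + 3)*(m^2) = m*(m - 5)*(m - 1)*(m + 3)*(m)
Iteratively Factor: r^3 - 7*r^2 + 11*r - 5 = (r - 5)*(r^2 - 2*r + 1) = (r - 5)*(r - 1)*(r - 1)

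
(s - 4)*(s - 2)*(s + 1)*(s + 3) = s^4 - 2*s^3 - 13*s^2 + 14*s + 24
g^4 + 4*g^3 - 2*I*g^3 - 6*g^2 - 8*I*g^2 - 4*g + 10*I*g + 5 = (g - 1)*(g + 5)*(g - I)^2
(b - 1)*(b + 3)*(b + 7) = b^3 + 9*b^2 + 11*b - 21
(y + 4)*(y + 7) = y^2 + 11*y + 28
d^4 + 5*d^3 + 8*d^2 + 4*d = d*(d + 1)*(d + 2)^2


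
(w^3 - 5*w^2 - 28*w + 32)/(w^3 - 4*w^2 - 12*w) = (-w^3 + 5*w^2 + 28*w - 32)/(w*(-w^2 + 4*w + 12))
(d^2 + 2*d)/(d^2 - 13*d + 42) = d*(d + 2)/(d^2 - 13*d + 42)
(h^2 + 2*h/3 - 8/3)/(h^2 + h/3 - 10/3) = (3*h - 4)/(3*h - 5)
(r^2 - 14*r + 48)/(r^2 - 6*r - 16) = (r - 6)/(r + 2)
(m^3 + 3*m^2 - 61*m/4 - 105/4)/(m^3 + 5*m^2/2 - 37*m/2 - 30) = (m - 7/2)/(m - 4)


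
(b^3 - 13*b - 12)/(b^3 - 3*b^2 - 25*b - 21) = (b - 4)/(b - 7)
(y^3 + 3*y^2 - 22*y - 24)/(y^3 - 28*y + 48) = (y + 1)/(y - 2)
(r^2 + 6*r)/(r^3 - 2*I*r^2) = (r + 6)/(r*(r - 2*I))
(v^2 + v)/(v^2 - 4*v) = (v + 1)/(v - 4)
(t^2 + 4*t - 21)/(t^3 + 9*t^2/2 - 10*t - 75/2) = 2*(t + 7)/(2*t^2 + 15*t + 25)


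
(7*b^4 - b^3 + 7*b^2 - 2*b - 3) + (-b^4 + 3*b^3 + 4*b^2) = 6*b^4 + 2*b^3 + 11*b^2 - 2*b - 3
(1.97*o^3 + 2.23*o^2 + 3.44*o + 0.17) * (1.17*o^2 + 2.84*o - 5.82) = 2.3049*o^5 + 8.2039*o^4 - 1.1074*o^3 - 3.0101*o^2 - 19.538*o - 0.9894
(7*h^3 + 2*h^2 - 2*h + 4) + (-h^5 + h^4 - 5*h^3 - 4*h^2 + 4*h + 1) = -h^5 + h^4 + 2*h^3 - 2*h^2 + 2*h + 5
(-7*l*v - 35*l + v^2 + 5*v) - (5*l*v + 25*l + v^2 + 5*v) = -12*l*v - 60*l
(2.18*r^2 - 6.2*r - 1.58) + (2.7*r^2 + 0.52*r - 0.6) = 4.88*r^2 - 5.68*r - 2.18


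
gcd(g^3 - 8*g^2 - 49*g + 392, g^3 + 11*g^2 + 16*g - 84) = g + 7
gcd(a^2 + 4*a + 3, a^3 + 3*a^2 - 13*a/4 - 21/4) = a + 1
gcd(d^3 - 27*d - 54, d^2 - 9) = d + 3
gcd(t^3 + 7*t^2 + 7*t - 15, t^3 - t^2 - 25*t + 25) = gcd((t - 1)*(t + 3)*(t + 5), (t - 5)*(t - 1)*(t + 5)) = t^2 + 4*t - 5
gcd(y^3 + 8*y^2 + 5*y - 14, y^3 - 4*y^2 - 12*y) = y + 2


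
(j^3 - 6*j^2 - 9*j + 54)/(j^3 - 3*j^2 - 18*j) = (j - 3)/j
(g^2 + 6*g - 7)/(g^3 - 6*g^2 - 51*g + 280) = (g - 1)/(g^2 - 13*g + 40)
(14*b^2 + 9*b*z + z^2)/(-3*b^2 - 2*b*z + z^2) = (14*b^2 + 9*b*z + z^2)/(-3*b^2 - 2*b*z + z^2)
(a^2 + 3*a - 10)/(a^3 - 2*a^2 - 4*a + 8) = (a + 5)/(a^2 - 4)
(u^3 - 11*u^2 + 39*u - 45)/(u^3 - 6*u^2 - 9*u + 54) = (u^2 - 8*u + 15)/(u^2 - 3*u - 18)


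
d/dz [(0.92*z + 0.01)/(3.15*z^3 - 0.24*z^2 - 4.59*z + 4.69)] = (-5.796*z^3 + 0.1263*z^2 + 0.00480000000000036*z + 4.3607)/(9.9225*z^6 - 1.512*z^5 - 28.8594*z^4 + 31.7502*z^3 + 18.8169*z^2 - 43.0542*z + 21.9961)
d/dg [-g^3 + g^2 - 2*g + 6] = -3*g^2 + 2*g - 2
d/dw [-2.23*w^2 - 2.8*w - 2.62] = -4.46*w - 2.8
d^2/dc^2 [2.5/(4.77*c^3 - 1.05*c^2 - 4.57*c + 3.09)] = ((5.25 - 71.55*c)*(4.77*c^3 - 1.05*c^2 - 4.57*c + 3.09) + 2.5*(-28.62*c^2 + 4.2*c + 9.14)*(-14.31*c^2 + 2.1*c + 4.57))/(4.77*c^3 - 1.05*c^2 - 4.57*c + 3.09)^3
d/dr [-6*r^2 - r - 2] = -12*r - 1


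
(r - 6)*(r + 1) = r^2 - 5*r - 6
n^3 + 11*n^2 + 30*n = n*(n + 5)*(n + 6)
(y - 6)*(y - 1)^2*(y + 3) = y^4 - 5*y^3 - 11*y^2 + 33*y - 18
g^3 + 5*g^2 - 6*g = g*(g - 1)*(g + 6)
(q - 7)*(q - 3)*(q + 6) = q^3 - 4*q^2 - 39*q + 126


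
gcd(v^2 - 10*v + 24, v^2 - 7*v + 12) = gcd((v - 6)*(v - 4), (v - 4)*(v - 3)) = v - 4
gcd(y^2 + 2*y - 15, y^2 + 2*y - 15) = y^2 + 2*y - 15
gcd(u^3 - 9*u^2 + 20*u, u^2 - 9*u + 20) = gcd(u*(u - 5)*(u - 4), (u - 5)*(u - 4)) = u^2 - 9*u + 20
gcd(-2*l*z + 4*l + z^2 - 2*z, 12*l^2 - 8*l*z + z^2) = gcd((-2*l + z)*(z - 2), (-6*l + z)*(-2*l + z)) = -2*l + z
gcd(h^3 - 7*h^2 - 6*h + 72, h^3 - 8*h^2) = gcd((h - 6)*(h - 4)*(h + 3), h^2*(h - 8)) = 1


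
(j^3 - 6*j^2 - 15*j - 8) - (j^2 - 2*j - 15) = j^3 - 7*j^2 - 13*j + 7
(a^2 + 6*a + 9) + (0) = a^2 + 6*a + 9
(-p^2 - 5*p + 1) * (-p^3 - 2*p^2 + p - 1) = p^5 + 7*p^4 + 8*p^3 - 6*p^2 + 6*p - 1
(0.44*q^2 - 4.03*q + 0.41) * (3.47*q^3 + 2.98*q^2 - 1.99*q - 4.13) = 1.5268*q^5 - 12.6729*q^4 - 11.4623*q^3 + 7.4243*q^2 + 15.828*q - 1.6933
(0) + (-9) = -9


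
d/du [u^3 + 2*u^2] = u*(3*u + 4)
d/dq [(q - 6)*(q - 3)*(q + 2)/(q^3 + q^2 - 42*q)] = 2*(4*q^2 + 6*q + 21)/(q^2*(q^2 + 14*q + 49))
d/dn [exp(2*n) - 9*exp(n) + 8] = (2*exp(n) - 9)*exp(n)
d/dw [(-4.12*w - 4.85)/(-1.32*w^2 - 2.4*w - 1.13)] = (5.4384*w^2 + 9.888*w - (2.64*w + 2.4)*(4.12*w + 4.85) + 4.6556)/(1.32*w^2 + 2.4*w + 1.13)^2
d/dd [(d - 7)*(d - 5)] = 2*d - 12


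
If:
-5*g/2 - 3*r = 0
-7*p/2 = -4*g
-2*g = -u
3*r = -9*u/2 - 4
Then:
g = -8/13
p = -64/91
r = 20/39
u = -16/13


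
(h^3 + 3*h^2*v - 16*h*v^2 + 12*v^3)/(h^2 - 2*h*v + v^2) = (-h^2 - 4*h*v + 12*v^2)/(-h + v)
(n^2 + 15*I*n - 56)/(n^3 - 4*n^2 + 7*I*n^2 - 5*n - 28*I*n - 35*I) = (n + 8*I)/(n^2 - 4*n - 5)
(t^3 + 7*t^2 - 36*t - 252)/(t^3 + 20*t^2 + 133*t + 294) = (t - 6)/(t + 7)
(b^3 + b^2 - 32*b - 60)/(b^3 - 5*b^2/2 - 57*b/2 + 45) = 2*(b + 2)/(2*b - 3)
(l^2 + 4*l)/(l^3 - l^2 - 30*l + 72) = l*(l + 4)/(l^3 - l^2 - 30*l + 72)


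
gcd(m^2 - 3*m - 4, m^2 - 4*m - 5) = m + 1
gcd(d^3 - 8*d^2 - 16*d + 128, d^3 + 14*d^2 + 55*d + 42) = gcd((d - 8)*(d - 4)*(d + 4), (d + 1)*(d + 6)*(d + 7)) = 1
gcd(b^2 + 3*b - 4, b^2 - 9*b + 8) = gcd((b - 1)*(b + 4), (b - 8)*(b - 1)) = b - 1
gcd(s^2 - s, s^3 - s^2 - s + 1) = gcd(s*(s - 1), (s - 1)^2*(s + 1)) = s - 1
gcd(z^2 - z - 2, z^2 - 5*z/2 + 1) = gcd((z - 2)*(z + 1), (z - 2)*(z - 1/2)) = z - 2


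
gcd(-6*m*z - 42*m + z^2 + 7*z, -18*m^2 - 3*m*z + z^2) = -6*m + z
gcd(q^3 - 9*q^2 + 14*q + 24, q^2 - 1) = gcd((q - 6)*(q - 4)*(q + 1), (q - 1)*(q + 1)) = q + 1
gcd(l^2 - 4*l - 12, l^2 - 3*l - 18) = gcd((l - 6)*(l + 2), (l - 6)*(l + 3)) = l - 6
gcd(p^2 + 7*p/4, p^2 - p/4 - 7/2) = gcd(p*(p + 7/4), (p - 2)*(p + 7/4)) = p + 7/4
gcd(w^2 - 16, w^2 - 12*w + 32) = w - 4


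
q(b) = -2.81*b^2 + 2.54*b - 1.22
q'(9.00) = -48.04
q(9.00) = -205.97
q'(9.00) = -48.04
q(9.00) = -205.97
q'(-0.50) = 5.35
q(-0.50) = -3.19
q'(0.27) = 1.02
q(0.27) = -0.74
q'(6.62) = -34.66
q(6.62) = -107.55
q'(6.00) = -31.18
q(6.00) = -87.14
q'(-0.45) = 5.07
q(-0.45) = -2.93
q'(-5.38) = 32.78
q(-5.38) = -96.22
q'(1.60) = -6.45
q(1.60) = -4.35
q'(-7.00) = 41.88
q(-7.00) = -156.69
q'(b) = 2.54 - 5.62*b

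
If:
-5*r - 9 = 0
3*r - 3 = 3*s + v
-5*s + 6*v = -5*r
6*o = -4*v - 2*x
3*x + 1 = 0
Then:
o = 113/207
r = -9/5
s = -297/115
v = -15/23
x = -1/3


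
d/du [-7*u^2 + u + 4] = 1 - 14*u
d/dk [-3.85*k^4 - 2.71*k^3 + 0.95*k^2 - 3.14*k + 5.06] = -15.4*k^3 - 8.13*k^2 + 1.9*k - 3.14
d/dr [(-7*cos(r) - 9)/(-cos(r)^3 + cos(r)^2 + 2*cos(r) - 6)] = (14*cos(r)^3 + 20*cos(r)^2 - 18*cos(r) - 60)*sin(r)/(cos(r)^3 - cos(r)^2 - 2*cos(r) + 6)^2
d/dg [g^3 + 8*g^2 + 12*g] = 3*g^2 + 16*g + 12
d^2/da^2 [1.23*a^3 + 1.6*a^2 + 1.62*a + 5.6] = 7.38*a + 3.2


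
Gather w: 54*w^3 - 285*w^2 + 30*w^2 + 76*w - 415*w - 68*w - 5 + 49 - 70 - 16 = 54*w^3 - 255*w^2 - 407*w - 42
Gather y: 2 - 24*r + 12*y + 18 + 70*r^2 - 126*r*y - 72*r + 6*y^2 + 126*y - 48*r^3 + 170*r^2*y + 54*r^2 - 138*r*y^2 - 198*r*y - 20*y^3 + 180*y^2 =-48*r^3 + 124*r^2 - 96*r - 20*y^3 + y^2*(186 - 138*r) + y*(170*r^2 - 324*r + 138) + 20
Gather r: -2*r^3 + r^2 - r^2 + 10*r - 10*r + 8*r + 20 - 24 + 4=-2*r^3 + 8*r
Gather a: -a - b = -a - b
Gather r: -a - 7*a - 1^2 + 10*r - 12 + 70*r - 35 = -8*a + 80*r - 48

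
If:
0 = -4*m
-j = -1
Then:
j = 1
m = 0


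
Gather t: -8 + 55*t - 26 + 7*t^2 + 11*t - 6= 7*t^2 + 66*t - 40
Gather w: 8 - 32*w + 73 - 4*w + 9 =90 - 36*w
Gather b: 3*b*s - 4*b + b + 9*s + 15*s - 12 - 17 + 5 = b*(3*s - 3) + 24*s - 24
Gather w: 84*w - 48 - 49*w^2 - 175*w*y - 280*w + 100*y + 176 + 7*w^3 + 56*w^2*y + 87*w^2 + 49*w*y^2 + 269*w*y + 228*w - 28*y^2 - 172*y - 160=7*w^3 + w^2*(56*y + 38) + w*(49*y^2 + 94*y + 32) - 28*y^2 - 72*y - 32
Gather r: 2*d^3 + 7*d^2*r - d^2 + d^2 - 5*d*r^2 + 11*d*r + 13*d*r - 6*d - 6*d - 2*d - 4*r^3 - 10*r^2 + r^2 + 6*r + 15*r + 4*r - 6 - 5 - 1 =2*d^3 - 14*d - 4*r^3 + r^2*(-5*d - 9) + r*(7*d^2 + 24*d + 25) - 12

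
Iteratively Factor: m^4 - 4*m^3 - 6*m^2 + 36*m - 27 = (m - 1)*(m^3 - 3*m^2 - 9*m + 27) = (m - 1)*(m + 3)*(m^2 - 6*m + 9) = (m - 3)*(m - 1)*(m + 3)*(m - 3)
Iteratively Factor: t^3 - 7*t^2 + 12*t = (t)*(t^2 - 7*t + 12) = t*(t - 3)*(t - 4)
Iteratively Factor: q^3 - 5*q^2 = (q)*(q^2 - 5*q) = q^2*(q - 5)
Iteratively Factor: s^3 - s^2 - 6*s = (s - 3)*(s^2 + 2*s) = (s - 3)*(s + 2)*(s)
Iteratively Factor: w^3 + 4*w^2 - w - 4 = (w - 1)*(w^2 + 5*w + 4) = (w - 1)*(w + 4)*(w + 1)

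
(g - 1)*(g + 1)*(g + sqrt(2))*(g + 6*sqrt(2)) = g^4 + 7*sqrt(2)*g^3 + 11*g^2 - 7*sqrt(2)*g - 12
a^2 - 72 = (a - 6*sqrt(2))*(a + 6*sqrt(2))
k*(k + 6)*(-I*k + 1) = -I*k^3 + k^2 - 6*I*k^2 + 6*k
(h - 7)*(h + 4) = h^2 - 3*h - 28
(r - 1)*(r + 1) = r^2 - 1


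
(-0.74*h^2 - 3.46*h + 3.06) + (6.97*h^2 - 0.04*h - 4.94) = 6.23*h^2 - 3.5*h - 1.88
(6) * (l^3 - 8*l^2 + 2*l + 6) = 6*l^3 - 48*l^2 + 12*l + 36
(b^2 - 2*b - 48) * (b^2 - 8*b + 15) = b^4 - 10*b^3 - 17*b^2 + 354*b - 720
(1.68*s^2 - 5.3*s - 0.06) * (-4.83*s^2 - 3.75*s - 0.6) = -8.1144*s^4 + 19.299*s^3 + 19.1568*s^2 + 3.405*s + 0.036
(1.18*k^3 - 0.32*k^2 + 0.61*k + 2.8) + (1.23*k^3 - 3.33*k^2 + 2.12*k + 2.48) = 2.41*k^3 - 3.65*k^2 + 2.73*k + 5.28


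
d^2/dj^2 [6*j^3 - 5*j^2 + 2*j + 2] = 36*j - 10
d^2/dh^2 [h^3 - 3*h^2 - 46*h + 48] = 6*h - 6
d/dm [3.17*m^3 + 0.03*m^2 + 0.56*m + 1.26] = 9.51*m^2 + 0.06*m + 0.56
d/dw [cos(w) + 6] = -sin(w)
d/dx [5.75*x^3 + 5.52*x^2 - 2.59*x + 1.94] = 17.25*x^2 + 11.04*x - 2.59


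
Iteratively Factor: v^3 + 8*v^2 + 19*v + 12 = (v + 3)*(v^2 + 5*v + 4) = (v + 3)*(v + 4)*(v + 1)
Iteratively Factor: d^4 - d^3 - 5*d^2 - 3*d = (d + 1)*(d^3 - 2*d^2 - 3*d) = (d + 1)^2*(d^2 - 3*d) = d*(d + 1)^2*(d - 3)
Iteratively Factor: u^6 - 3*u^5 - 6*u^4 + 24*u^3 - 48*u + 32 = (u - 2)*(u^5 - u^4 - 8*u^3 + 8*u^2 + 16*u - 16) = (u - 2)*(u + 2)*(u^4 - 3*u^3 - 2*u^2 + 12*u - 8) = (u - 2)*(u + 2)^2*(u^3 - 5*u^2 + 8*u - 4) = (u - 2)^2*(u + 2)^2*(u^2 - 3*u + 2) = (u - 2)^2*(u - 1)*(u + 2)^2*(u - 2)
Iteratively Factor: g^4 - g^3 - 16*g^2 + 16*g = (g + 4)*(g^3 - 5*g^2 + 4*g) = g*(g + 4)*(g^2 - 5*g + 4) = g*(g - 1)*(g + 4)*(g - 4)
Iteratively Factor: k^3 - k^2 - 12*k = (k - 4)*(k^2 + 3*k) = (k - 4)*(k + 3)*(k)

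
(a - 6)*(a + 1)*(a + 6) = a^3 + a^2 - 36*a - 36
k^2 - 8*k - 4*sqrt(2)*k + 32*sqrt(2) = (k - 8)*(k - 4*sqrt(2))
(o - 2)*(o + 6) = o^2 + 4*o - 12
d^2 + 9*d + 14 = (d + 2)*(d + 7)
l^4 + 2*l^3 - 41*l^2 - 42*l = l*(l - 6)*(l + 1)*(l + 7)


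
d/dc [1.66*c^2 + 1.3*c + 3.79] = 3.32*c + 1.3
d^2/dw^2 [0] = 0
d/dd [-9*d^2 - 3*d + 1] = -18*d - 3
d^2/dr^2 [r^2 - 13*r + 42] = 2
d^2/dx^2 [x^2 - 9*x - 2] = 2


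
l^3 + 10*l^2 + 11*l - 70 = (l - 2)*(l + 5)*(l + 7)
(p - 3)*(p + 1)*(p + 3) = p^3 + p^2 - 9*p - 9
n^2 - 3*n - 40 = (n - 8)*(n + 5)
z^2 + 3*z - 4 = (z - 1)*(z + 4)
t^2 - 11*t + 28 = (t - 7)*(t - 4)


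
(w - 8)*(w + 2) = w^2 - 6*w - 16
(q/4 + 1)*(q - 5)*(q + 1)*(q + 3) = q^4/4 + 3*q^3/4 - 21*q^2/4 - 83*q/4 - 15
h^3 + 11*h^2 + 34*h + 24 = (h + 1)*(h + 4)*(h + 6)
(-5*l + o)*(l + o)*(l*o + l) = -5*l^3*o - 5*l^3 - 4*l^2*o^2 - 4*l^2*o + l*o^3 + l*o^2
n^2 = n^2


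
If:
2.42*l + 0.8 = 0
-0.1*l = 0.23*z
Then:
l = -0.33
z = 0.14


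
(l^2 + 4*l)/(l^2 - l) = (l + 4)/(l - 1)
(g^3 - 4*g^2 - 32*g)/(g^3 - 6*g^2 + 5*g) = (g^2 - 4*g - 32)/(g^2 - 6*g + 5)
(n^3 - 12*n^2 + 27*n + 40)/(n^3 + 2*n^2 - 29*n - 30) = (n - 8)/(n + 6)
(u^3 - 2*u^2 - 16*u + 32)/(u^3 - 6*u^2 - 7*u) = (-u^3 + 2*u^2 + 16*u - 32)/(u*(-u^2 + 6*u + 7))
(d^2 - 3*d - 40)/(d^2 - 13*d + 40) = (d + 5)/(d - 5)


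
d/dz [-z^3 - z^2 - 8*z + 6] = -3*z^2 - 2*z - 8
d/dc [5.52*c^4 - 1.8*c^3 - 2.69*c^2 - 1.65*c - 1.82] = 22.08*c^3 - 5.4*c^2 - 5.38*c - 1.65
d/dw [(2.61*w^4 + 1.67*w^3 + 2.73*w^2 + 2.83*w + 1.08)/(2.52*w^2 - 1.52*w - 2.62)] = (13.1544*w^5 - 7.6932*w^4 - 32.4296*w^3 - 24.4074*w^2 - 19.7484*w - 5.773)/(6.3504*w^4 - 7.6608*w^3 - 10.8944*w^2 + 7.9648*w + 6.8644)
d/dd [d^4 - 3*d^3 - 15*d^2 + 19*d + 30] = 4*d^3 - 9*d^2 - 30*d + 19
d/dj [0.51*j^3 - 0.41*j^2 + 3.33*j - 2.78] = 1.53*j^2 - 0.82*j + 3.33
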